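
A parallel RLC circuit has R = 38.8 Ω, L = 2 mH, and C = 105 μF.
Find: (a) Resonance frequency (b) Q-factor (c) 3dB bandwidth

Step 1 — Resonance: ω₀ = 1/√(LC) = 1/√(0.002·0.000105) = 2182 rad/s.
Step 2 — f₀ = ω₀/(2π) = 347.3 Hz.
Step 3 — Parallel Q: Q = R/(ω₀L) = 38.8/(2182·0.002) = 8.89.
Step 4 — Bandwidth: Δω = ω₀/Q = 245.5 rad/s; BW = Δω/(2π) = 39.07 Hz.

(a) f₀ = 347.3 Hz  (b) Q = 8.89  (c) BW = 39.07 Hz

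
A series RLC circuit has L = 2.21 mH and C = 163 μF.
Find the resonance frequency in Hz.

Step 1 — Resonance condition Im(Z)=0 gives ω₀ = 1/√(LC).
Step 2 — ω₀ = 1/√(0.00221·0.000163) = 1666 rad/s.
Step 3 — f₀ = ω₀/(2π) = 265.2 Hz.

f₀ = 265.2 Hz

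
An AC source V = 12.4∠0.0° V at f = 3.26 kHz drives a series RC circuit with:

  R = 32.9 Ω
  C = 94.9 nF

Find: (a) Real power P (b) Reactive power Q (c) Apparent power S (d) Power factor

Step 1 — Angular frequency: ω = 2π·f = 2π·3260 = 2.048e+04 rad/s.
Step 2 — Component impedances:
  R: Z = R = 32.9 Ω
  C: Z = 1/(jωC) = -j/(ω·C) = 0 - j514.4 Ω
Step 3 — Series combination: Z_total = R + C = 32.9 - j514.4 Ω = 515.5∠-86.3° Ω.
Step 4 — Source phasor: V = 12.4∠0.0° V = 12.4 V.
Step 5 — Current: I = V / Z = 0.001535 + j0.02401 A = 0.02405∠86.3° A.
Step 6 — Complex power: S = V·I* = 0.01904 - j0.2977 VA.
Step 7 — Real power: P = Re(S) = 0.01904 W.
Step 8 — Reactive power: Q = Im(S) = -0.2977 VAR.
Step 9 — Apparent power: |S| = 0.2983 VA.
Step 10 — Power factor: PF = P/|S| = 0.06382 (leading).

(a) P = 0.01904 W  (b) Q = -0.2977 VAR  (c) S = 0.2983 VA  (d) PF = 0.06382 (leading)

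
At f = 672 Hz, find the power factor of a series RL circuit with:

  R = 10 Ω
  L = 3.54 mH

Step 1 — Angular frequency: ω = 2π·f = 2π·672 = 4222 rad/s.
Step 2 — Component impedances:
  R: Z = R = 10 Ω
  L: Z = jωL = j·4222·0.00354 = 0 + j14.95 Ω
Step 3 — Series combination: Z_total = R + L = 10 + j14.95 Ω = 17.98∠56.2° Ω.
Step 4 — Power factor: PF = cos(φ) = Re(Z)/|Z| = 10/17.9836 = 0.5561.
Step 5 — Type: Im(Z) = 14.95 ⇒ lagging (phase φ = 56.2°).

PF = 0.5561 (lagging, φ = 56.2°)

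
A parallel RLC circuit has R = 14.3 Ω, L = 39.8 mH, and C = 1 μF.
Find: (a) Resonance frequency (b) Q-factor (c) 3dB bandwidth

Step 1 — Resonance: ω₀ = 1/√(LC) = 1/√(0.0398·1e-06) = 5013 rad/s.
Step 2 — f₀ = ω₀/(2π) = 797.8 Hz.
Step 3 — Parallel Q: Q = R/(ω₀L) = 14.3/(5013·0.0398) = 0.07168.
Step 4 — Bandwidth: Δω = ω₀/Q = 6.993e+04 rad/s; BW = Δω/(2π) = 1.113e+04 Hz.

(a) f₀ = 797.8 Hz  (b) Q = 0.07168  (c) BW = 1.113e+04 Hz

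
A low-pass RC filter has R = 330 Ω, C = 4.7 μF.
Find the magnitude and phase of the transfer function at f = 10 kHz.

Step 1 — Angular frequency: ω = 2π·1e+04 = 6.283e+04 rad/s.
Step 2 — Transfer function: H(jω) = 1/(1 + jωRC).
Step 3 — Denominator: 1 + jωRC = 1 + j·6.283e+04·330·4.7e-06 = 1 + j97.45.
Step 4 — H = 0.0001053 - j0.01026.
Step 5 — Magnitude: |H| = 0.01026 (-39.8 dB); phase: φ = -89.4°.

|H| = 0.01026 (-39.8 dB), φ = -89.4°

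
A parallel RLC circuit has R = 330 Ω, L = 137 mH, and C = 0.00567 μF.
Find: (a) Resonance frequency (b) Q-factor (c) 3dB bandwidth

Step 1 — Resonance: ω₀ = 1/√(LC) = 1/√(0.137·5.67e-09) = 3.588e+04 rad/s.
Step 2 — f₀ = ω₀/(2π) = 5710 Hz.
Step 3 — Parallel Q: Q = R/(ω₀L) = 330/(3.588e+04·0.137) = 0.06713.
Step 4 — Bandwidth: Δω = ω₀/Q = 5.344e+05 rad/s; BW = Δω/(2π) = 8.506e+04 Hz.

(a) f₀ = 5710 Hz  (b) Q = 0.06713  (c) BW = 8.506e+04 Hz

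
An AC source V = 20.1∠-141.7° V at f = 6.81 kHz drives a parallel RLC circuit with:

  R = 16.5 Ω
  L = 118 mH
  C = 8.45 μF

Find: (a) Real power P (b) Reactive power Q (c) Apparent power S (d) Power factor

Step 1 — Angular frequency: ω = 2π·f = 2π·6810 = 4.279e+04 rad/s.
Step 2 — Component impedances:
  R: Z = R = 16.5 Ω
  L: Z = jωL = j·4.279e+04·0.118 = 0 + j5049 Ω
  C: Z = 1/(jωC) = -j/(ω·C) = 0 - j2.766 Ω
Step 3 — Parallel combination: 1/Z_total = 1/R + 1/L + 1/C; Z_total = 0.4514 - j2.692 Ω = 2.729∠-80.5° Ω.
Step 4 — Source phasor: V = 20.1∠-141.7° V = -15.77 - j12.46 V.
Step 5 — Current: I = V / Z = 3.546 - j6.455 A = 7.365∠-61.2° A.
Step 6 — Complex power: S = V·I* = 24.49 - j146 VA.
Step 7 — Real power: P = Re(S) = 24.49 W.
Step 8 — Reactive power: Q = Im(S) = -146 VAR.
Step 9 — Apparent power: |S| = 148 VA.
Step 10 — Power factor: PF = P/|S| = 0.1654 (leading).

(a) P = 24.49 W  (b) Q = -146 VAR  (c) S = 148 VA  (d) PF = 0.1654 (leading)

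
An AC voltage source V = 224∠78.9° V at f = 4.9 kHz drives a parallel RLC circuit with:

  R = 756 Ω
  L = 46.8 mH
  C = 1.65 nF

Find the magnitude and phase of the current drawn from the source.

Step 1 — Angular frequency: ω = 2π·f = 2π·4900 = 3.079e+04 rad/s.
Step 2 — Component impedances:
  R: Z = R = 756 Ω
  L: Z = jωL = j·3.079e+04·0.0468 = 0 + j1441 Ω
  C: Z = 1/(jωC) = -j/(ω·C) = 0 - j1.969e+04 Ω
Step 3 — Parallel combination: 1/Z_total = 1/R + 1/L + 1/C; Z_total = 611.4 + j297.3 Ω = 679.9∠25.9° Ω.
Step 4 — Source phasor: V = 224∠78.9° V = 43.12 + j219.8 V.
Step 5 — Ohm's law: I = V / Z_total = (43.12 + j219.8) / (611.4 + j297.3) = 0.1984 + j0.263 A.
Step 6 — Convert to polar: |I| = 0.3295 A, ∠I = 53.0°.

I = 0.3295∠53.0° A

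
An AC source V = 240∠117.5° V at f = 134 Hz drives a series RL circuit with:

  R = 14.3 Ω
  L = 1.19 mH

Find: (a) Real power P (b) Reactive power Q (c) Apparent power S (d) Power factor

Step 1 — Angular frequency: ω = 2π·f = 2π·134 = 841.9 rad/s.
Step 2 — Component impedances:
  R: Z = R = 14.3 Ω
  L: Z = jωL = j·841.9·0.00119 = 0 + j1.002 Ω
Step 3 — Series combination: Z_total = R + L = 14.3 + j1.002 Ω = 14.34∠4.0° Ω.
Step 4 — Source phasor: V = 240∠117.5° V = -110.8 + j212.9 V.
Step 5 — Current: I = V / Z = -6.674 + j15.35 A = 16.74∠113.5° A.
Step 6 — Complex power: S = V·I* = 4008 + j280.8 VA.
Step 7 — Real power: P = Re(S) = 4008 W.
Step 8 — Reactive power: Q = Im(S) = 280.8 VAR.
Step 9 — Apparent power: |S| = 4018 VA.
Step 10 — Power factor: PF = P/|S| = 0.9976 (lagging).

(a) P = 4008 W  (b) Q = 280.8 VAR  (c) S = 4018 VA  (d) PF = 0.9976 (lagging)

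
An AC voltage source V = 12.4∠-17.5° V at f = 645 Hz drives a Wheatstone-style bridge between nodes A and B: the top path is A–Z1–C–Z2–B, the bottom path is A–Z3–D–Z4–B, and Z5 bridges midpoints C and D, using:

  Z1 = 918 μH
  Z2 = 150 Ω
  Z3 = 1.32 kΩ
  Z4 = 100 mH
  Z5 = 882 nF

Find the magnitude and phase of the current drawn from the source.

Step 1 — Angular frequency: ω = 2π·f = 2π·645 = 4053 rad/s.
Step 2 — Component impedances:
  Z1: Z = jωL = j·4053·0.000918 = 0 + j3.72 Ω
  Z2: Z = R = 150 Ω
  Z3: Z = R = 1320 Ω
  Z4: Z = jωL = j·4053·0.1 = 0 + j405.3 Ω
  Z5: Z = 1/(jωC) = -j/(ω·C) = 0 - j279.8 Ω
Step 3 — Bridge requires nodal analysis (the Z5 bridge couples midpoints C and D, so the two paths cannot be reduced to a simple series/parallel combination). Setting node B to ground and injecting 1 A at node A, the 3-node admittance system at A, C, D solves to V_A = Z_AB = 73.66 + j54.21 Ω = 91.46∠36.4° Ω.
Step 4 — Source phasor: V = 12.4∠-17.5° V = 11.83 - j3.729 V.
Step 5 — Ohm's law: I = V / Z_total = (11.83 - j3.729) / (73.66 + j54.21) = 0.07997 - j0.1095 A.
Step 6 — Convert to polar: |I| = 0.1356 A, ∠I = -53.9°.

I = 0.1356∠-53.9° A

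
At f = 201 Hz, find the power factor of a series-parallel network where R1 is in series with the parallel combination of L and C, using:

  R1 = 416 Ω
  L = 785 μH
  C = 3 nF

Step 1 — Angular frequency: ω = 2π·f = 2π·201 = 1263 rad/s.
Step 2 — Component impedances:
  R1: Z = R = 416 Ω
  L: Z = jωL = j·1263·0.000785 = 0 + j0.9914 Ω
  C: Z = 1/(jωC) = -j/(ω·C) = 0 - j2.639e+05 Ω
Step 3 — Parallel branch: L || C = 1/(1/L + 1/C) = 0 + j0.9914 Ω.
Step 4 — Series with R1: Z_total = R1 + (L || C) = 416 + j0.9914 Ω = 416∠0.1° Ω.
Step 5 — Power factor: PF = cos(φ) = Re(Z)/|Z| = 416/416 = 1.
Step 6 — Type: Im(Z) = 0.9914 ⇒ lagging (phase φ = 0.1°).

PF = 1 (lagging, φ = 0.1°)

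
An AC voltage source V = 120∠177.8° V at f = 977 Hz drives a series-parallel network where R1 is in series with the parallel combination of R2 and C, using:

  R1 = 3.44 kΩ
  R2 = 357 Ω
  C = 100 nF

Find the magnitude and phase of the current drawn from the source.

Step 1 — Angular frequency: ω = 2π·f = 2π·977 = 6139 rad/s.
Step 2 — Component impedances:
  R1: Z = R = 3440 Ω
  R2: Z = R = 357 Ω
  C: Z = 1/(jωC) = -j/(ω·C) = 0 - j1629 Ω
Step 3 — Parallel branch: R2 || C = 1/(1/R2 + 1/C) = 340.6 - j74.65 Ω.
Step 4 — Series with R1: Z_total = R1 + (R2 || C) = 3781 - j74.65 Ω = 3781∠-1.1° Ω.
Step 5 — Source phasor: V = 120∠177.8° V = -119.9 + j4.607 V.
Step 6 — Ohm's law: I = V / Z_total = (-119.9 + j4.607) / (3781 - j74.65) = -0.03173 + j0.0005919 A.
Step 7 — Convert to polar: |I| = 0.03173 A, ∠I = 178.9°.

I = 0.03173∠178.9° A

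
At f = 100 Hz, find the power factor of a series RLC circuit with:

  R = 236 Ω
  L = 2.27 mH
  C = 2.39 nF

Step 1 — Angular frequency: ω = 2π·f = 2π·100 = 628.3 rad/s.
Step 2 — Component impedances:
  R: Z = R = 236 Ω
  L: Z = jωL = j·628.3·0.00227 = 0 + j1.426 Ω
  C: Z = 1/(jωC) = -j/(ω·C) = 0 - j6.659e+05 Ω
Step 3 — Series combination: Z_total = R + L + C = 236 - j6.659e+05 Ω = 6.659e+05∠-90.0° Ω.
Step 4 — Power factor: PF = cos(φ) = Re(Z)/|Z| = 236/6.659e+05 = 0.0003544.
Step 5 — Type: Im(Z) = -6.659e+05 ⇒ leading (phase φ = -90.0°).

PF = 0.0003544 (leading, φ = -90.0°)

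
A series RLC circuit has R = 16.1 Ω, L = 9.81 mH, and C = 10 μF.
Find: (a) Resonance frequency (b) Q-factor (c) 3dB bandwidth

Step 1 — Resonance: ω₀ = 1/√(LC) = 1/√(0.00981·1e-05) = 3193 rad/s.
Step 2 — f₀ = ω₀/(2π) = 508.1 Hz.
Step 3 — Series Q: Q = ω₀L/R = 3193·0.00981/16.1 = 1.945.
Step 4 — Bandwidth: Δω = ω₀/Q = 1641 rad/s; BW = Δω/(2π) = 261.2 Hz.

(a) f₀ = 508.1 Hz  (b) Q = 1.945  (c) BW = 261.2 Hz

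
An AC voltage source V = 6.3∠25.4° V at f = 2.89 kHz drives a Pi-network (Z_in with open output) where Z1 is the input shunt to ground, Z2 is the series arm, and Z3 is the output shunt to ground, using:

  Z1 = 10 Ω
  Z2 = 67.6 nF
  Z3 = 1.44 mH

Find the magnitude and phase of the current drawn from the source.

Step 1 — Angular frequency: ω = 2π·f = 2π·2890 = 1.816e+04 rad/s.
Step 2 — Component impedances:
  Z1: Z = R = 10 Ω
  Z2: Z = 1/(jωC) = -j/(ω·C) = 0 - j814.7 Ω
  Z3: Z = jωL = j·1.816e+04·0.00144 = 0 + j26.15 Ω
Step 3 — With open output, the series arm Z2 and the output shunt Z3 appear in series to ground: Z2 + Z3 = 0 - j788.5 Ω.
Step 4 — Parallel with input shunt Z1: Z_in = Z1 || (Z2 + Z3) = 9.998 - j0.1268 Ω = 9.999∠-0.7° Ω.
Step 5 — Source phasor: V = 6.3∠25.4° V = 5.691 + j2.702 V.
Step 6 — Ohm's law: I = V / Z_total = (5.691 + j2.702) / (9.998 - j0.1268) = 0.5657 + j0.2774 A.
Step 7 — Convert to polar: |I| = 0.6301 A, ∠I = 26.1°.

I = 0.6301∠26.1° A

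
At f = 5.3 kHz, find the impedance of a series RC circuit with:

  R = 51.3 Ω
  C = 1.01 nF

Step 1 — Angular frequency: ω = 2π·f = 2π·5300 = 3.33e+04 rad/s.
Step 2 — Component impedances:
  R: Z = R = 51.3 Ω
  C: Z = 1/(jωC) = -j/(ω·C) = 0 - j2.973e+04 Ω
Step 3 — Series combination: Z_total = R + C = 51.3 - j2.973e+04 Ω = 2.973e+04∠-89.9° Ω.

Z = 51.3 - j2.973e+04 Ω = 2.973e+04∠-89.9° Ω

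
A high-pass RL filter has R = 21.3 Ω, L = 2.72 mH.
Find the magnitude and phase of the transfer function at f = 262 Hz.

Step 1 — Angular frequency: ω = 2π·262 = 1646 rad/s.
Step 2 — Transfer function: H(jω) = jωL/(R + jωL).
Step 3 — Numerator jωL = j·4.478; denominator R + jωL = 21.3 + j4.478.
Step 4 — H = 0.04232 + j0.2013.
Step 5 — Magnitude: |H| = 0.2057 (-13.7 dB); phase: φ = 78.1°.

|H| = 0.2057 (-13.7 dB), φ = 78.1°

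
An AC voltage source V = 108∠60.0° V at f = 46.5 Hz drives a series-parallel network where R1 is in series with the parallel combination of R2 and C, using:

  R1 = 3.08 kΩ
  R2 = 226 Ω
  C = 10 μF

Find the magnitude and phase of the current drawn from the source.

Step 1 — Angular frequency: ω = 2π·f = 2π·46.5 = 292.2 rad/s.
Step 2 — Component impedances:
  R1: Z = R = 3080 Ω
  R2: Z = R = 226 Ω
  C: Z = 1/(jωC) = -j/(ω·C) = 0 - j342.3 Ω
Step 3 — Parallel branch: R2 || C = 1/(1/R2 + 1/C) = 157.4 - j103.9 Ω.
Step 4 — Series with R1: Z_total = R1 + (R2 || C) = 3237 - j103.9 Ω = 3239∠-1.8° Ω.
Step 5 — Source phasor: V = 108∠60.0° V = 54 + j93.53 V.
Step 6 — Ohm's law: I = V / Z_total = (54 + j93.53) / (3237 - j103.9) = 0.01574 + j0.0294 A.
Step 7 — Convert to polar: |I| = 0.03334 A, ∠I = 61.8°.

I = 0.03334∠61.8° A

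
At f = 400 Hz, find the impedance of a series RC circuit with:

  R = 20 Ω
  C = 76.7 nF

Step 1 — Angular frequency: ω = 2π·f = 2π·400 = 2513 rad/s.
Step 2 — Component impedances:
  R: Z = R = 20 Ω
  C: Z = 1/(jωC) = -j/(ω·C) = 0 - j5188 Ω
Step 3 — Series combination: Z_total = R + C = 20 - j5188 Ω = 5188∠-89.8° Ω.

Z = 20 - j5188 Ω = 5188∠-89.8° Ω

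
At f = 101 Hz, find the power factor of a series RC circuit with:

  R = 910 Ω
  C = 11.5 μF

Step 1 — Angular frequency: ω = 2π·f = 2π·101 = 634.6 rad/s.
Step 2 — Component impedances:
  R: Z = R = 910 Ω
  C: Z = 1/(jωC) = -j/(ω·C) = 0 - j137 Ω
Step 3 — Series combination: Z_total = R + C = 910 - j137 Ω = 920.3∠-8.6° Ω.
Step 4 — Power factor: PF = cos(φ) = Re(Z)/|Z| = 910/920.26 = 0.9889.
Step 5 — Type: Im(Z) = -137 ⇒ leading (phase φ = -8.6°).

PF = 0.9889 (leading, φ = -8.6°)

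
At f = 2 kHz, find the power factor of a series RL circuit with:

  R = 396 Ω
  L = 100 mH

Step 1 — Angular frequency: ω = 2π·f = 2π·2000 = 1.257e+04 rad/s.
Step 2 — Component impedances:
  R: Z = R = 396 Ω
  L: Z = jωL = j·1.257e+04·0.1 = 0 + j1257 Ω
Step 3 — Series combination: Z_total = R + L = 396 + j1257 Ω = 1318∠72.5° Ω.
Step 4 — Power factor: PF = cos(φ) = Re(Z)/|Z| = 396/1317.56 = 0.3006.
Step 5 — Type: Im(Z) = 1257 ⇒ lagging (phase φ = 72.5°).

PF = 0.3006 (lagging, φ = 72.5°)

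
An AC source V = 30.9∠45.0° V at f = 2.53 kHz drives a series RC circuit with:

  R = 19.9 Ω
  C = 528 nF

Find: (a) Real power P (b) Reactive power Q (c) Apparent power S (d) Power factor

Step 1 — Angular frequency: ω = 2π·f = 2π·2530 = 1.59e+04 rad/s.
Step 2 — Component impedances:
  R: Z = R = 19.9 Ω
  C: Z = 1/(jωC) = -j/(ω·C) = 0 - j119.1 Ω
Step 3 — Series combination: Z_total = R + C = 19.9 - j119.1 Ω = 120.8∠-80.5° Ω.
Step 4 — Source phasor: V = 30.9∠45.0° V = 21.85 + j21.85 V.
Step 5 — Current: I = V / Z = -0.1486 + j0.2082 A = 0.2558∠125.5° A.
Step 6 — Complex power: S = V·I* = 1.302 - j7.797 VA.
Step 7 — Real power: P = Re(S) = 1.302 W.
Step 8 — Reactive power: Q = Im(S) = -7.797 VAR.
Step 9 — Apparent power: |S| = 7.905 VA.
Step 10 — Power factor: PF = P/|S| = 0.1647 (leading).

(a) P = 1.302 W  (b) Q = -7.797 VAR  (c) S = 7.905 VA  (d) PF = 0.1647 (leading)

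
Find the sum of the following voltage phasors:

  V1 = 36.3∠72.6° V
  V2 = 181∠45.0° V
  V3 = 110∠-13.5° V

Step 1 — Convert each phasor to rectangular form:
  V1 = 36.3·(cos(72.6°) + j·sin(72.6°)) = 10.86 + j34.64 V
  V2 = 181·(cos(45.0°) + j·sin(45.0°)) = 128 + j128 V
  V3 = 110·(cos(-13.5°) + j·sin(-13.5°)) = 107 - j25.68 V
Step 2 — Sum components: V_total = 245.8 + j136.9 V.
Step 3 — Convert to polar: |V_total| = 281.4 V, ∠V_total = 29.1°.

V_total = 281.4∠29.1° V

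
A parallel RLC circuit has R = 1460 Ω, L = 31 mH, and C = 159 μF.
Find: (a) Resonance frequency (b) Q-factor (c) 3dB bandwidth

Step 1 — Resonance: ω₀ = 1/√(LC) = 1/√(0.031·0.000159) = 450.4 rad/s.
Step 2 — f₀ = ω₀/(2π) = 71.69 Hz.
Step 3 — Parallel Q: Q = R/(ω₀L) = 1460/(450.4·0.031) = 104.6.
Step 4 — Bandwidth: Δω = ω₀/Q = 4.308 rad/s; BW = Δω/(2π) = 0.6856 Hz.

(a) f₀ = 71.69 Hz  (b) Q = 104.6  (c) BW = 0.6856 Hz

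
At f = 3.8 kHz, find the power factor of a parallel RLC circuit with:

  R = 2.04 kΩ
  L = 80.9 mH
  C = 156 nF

Step 1 — Angular frequency: ω = 2π·f = 2π·3800 = 2.388e+04 rad/s.
Step 2 — Component impedances:
  R: Z = R = 2040 Ω
  L: Z = jωL = j·2.388e+04·0.0809 = 0 + j1932 Ω
  C: Z = 1/(jωC) = -j/(ω·C) = 0 - j268.5 Ω
Step 3 — Parallel combination: 1/Z_total = 1/R + 1/L + 1/C; Z_total = 46.57 - j304.7 Ω = 308.2∠-81.3° Ω.
Step 4 — Power factor: PF = cos(φ) = Re(Z)/|Z| = 46.57/308.2 = 0.1511.
Step 5 — Type: Im(Z) = -304.7 ⇒ leading (phase φ = -81.3°).

PF = 0.1511 (leading, φ = -81.3°)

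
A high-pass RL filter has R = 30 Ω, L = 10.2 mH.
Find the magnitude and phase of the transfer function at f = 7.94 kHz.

Step 1 — Angular frequency: ω = 2π·7940 = 4.989e+04 rad/s.
Step 2 — Transfer function: H(jω) = jωL/(R + jωL).
Step 3 — Numerator jωL = j·508.9; denominator R + jωL = 30 + j508.9.
Step 4 — H = 0.9965 + j0.05875.
Step 5 — Magnitude: |H| = 0.9983 (-0.0 dB); phase: φ = 3.4°.

|H| = 0.9983 (-0.0 dB), φ = 3.4°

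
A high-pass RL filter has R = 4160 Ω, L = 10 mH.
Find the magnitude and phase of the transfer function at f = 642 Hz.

Step 1 — Angular frequency: ω = 2π·642 = 4034 rad/s.
Step 2 — Transfer function: H(jω) = jωL/(R + jωL).
Step 3 — Numerator jωL = j·40.34; denominator R + jωL = 4160 + j40.34.
Step 4 — H = 9.402e-05 + j0.009696.
Step 5 — Magnitude: |H| = 0.009696 (-40.3 dB); phase: φ = 89.4°.

|H| = 0.009696 (-40.3 dB), φ = 89.4°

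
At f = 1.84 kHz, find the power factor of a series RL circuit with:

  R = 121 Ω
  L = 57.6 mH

Step 1 — Angular frequency: ω = 2π·f = 2π·1840 = 1.156e+04 rad/s.
Step 2 — Component impedances:
  R: Z = R = 121 Ω
  L: Z = jωL = j·1.156e+04·0.0576 = 0 + j665.9 Ω
Step 3 — Series combination: Z_total = R + L = 121 + j665.9 Ω = 676.8∠79.7° Ω.
Step 4 — Power factor: PF = cos(φ) = Re(Z)/|Z| = 121/676.8 = 0.1788.
Step 5 — Type: Im(Z) = 665.9 ⇒ lagging (phase φ = 79.7°).

PF = 0.1788 (lagging, φ = 79.7°)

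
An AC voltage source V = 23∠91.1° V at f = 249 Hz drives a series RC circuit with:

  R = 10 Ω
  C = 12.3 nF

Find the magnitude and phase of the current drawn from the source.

Step 1 — Angular frequency: ω = 2π·f = 2π·249 = 1565 rad/s.
Step 2 — Component impedances:
  R: Z = R = 10 Ω
  C: Z = 1/(jωC) = -j/(ω·C) = 0 - j5.197e+04 Ω
Step 3 — Series combination: Z_total = R + C = 10 - j5.197e+04 Ω = 5.197e+04∠-90.0° Ω.
Step 4 — Source phasor: V = 23∠91.1° V = -0.4415 + j23 V.
Step 5 — Ohm's law: I = V / Z_total = (-0.4415 + j23) / (10 - j5.197e+04) = -0.0004425 - j8.412e-06 A.
Step 6 — Convert to polar: |I| = 0.0004426 A, ∠I = -178.9°.

I = 0.0004426∠-178.9° A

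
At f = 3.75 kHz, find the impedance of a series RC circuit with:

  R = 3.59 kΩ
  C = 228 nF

Step 1 — Angular frequency: ω = 2π·f = 2π·3750 = 2.356e+04 rad/s.
Step 2 — Component impedances:
  R: Z = R = 3590 Ω
  C: Z = 1/(jωC) = -j/(ω·C) = 0 - j186.1 Ω
Step 3 — Series combination: Z_total = R + C = 3590 - j186.1 Ω = 3595∠-3.0° Ω.

Z = 3590 - j186.1 Ω = 3595∠-3.0° Ω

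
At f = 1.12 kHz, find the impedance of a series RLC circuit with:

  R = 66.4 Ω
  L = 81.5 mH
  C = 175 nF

Step 1 — Angular frequency: ω = 2π·f = 2π·1120 = 7037 rad/s.
Step 2 — Component impedances:
  R: Z = R = 66.4 Ω
  L: Z = jωL = j·7037·0.0815 = 0 + j573.5 Ω
  C: Z = 1/(jωC) = -j/(ω·C) = 0 - j812 Ω
Step 3 — Series combination: Z_total = R + L + C = 66.4 - j238.5 Ω = 247.6∠-74.4° Ω.

Z = 66.4 - j238.5 Ω = 247.6∠-74.4° Ω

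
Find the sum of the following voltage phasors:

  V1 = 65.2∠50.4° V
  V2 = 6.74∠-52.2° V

Step 1 — Convert each phasor to rectangular form:
  V1 = 65.2·(cos(50.4°) + j·sin(50.4°)) = 41.56 + j50.24 V
  V2 = 6.74·(cos(-52.2°) + j·sin(-52.2°)) = 4.131 - j5.326 V
Step 2 — Sum components: V_total = 45.69 + j44.91 V.
Step 3 — Convert to polar: |V_total| = 64.07 V, ∠V_total = 44.5°.

V_total = 64.07∠44.5° V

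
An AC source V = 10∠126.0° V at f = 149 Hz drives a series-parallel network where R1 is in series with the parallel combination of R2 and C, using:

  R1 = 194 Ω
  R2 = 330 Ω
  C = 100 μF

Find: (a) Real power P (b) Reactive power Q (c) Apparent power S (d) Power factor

Step 1 — Angular frequency: ω = 2π·f = 2π·149 = 936.2 rad/s.
Step 2 — Component impedances:
  R1: Z = R = 194 Ω
  R2: Z = R = 330 Ω
  C: Z = 1/(jωC) = -j/(ω·C) = 0 - j10.68 Ω
Step 3 — Parallel branch: R2 || C = 1/(1/R2 + 1/C) = 0.3454 - j10.67 Ω.
Step 4 — Series with R1: Z_total = R1 + (R2 || C) = 194.3 - j10.67 Ω = 194.6∠-3.1° Ω.
Step 5 — Source phasor: V = 10∠126.0° V = -5.878 + j8.09 V.
Step 6 — Current: I = V / Z = -0.03243 + j0.03985 A = 0.05138∠129.1° A.
Step 7 — Complex power: S = V·I* = 0.513 - j0.02817 VA.
Step 8 — Real power: P = Re(S) = 0.513 W.
Step 9 — Reactive power: Q = Im(S) = -0.02817 VAR.
Step 10 — Apparent power: |S| = 0.5138 VA.
Step 11 — Power factor: PF = P/|S| = 0.9985 (leading).

(a) P = 0.513 W  (b) Q = -0.02817 VAR  (c) S = 0.5138 VA  (d) PF = 0.9985 (leading)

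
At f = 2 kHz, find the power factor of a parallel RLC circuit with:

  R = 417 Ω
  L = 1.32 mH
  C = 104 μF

Step 1 — Angular frequency: ω = 2π·f = 2π·2000 = 1.257e+04 rad/s.
Step 2 — Component impedances:
  R: Z = R = 417 Ω
  L: Z = jωL = j·1.257e+04·0.00132 = 0 + j16.59 Ω
  C: Z = 1/(jωC) = -j/(ω·C) = 0 - j0.7652 Ω
Step 3 — Parallel combination: 1/Z_total = 1/R + 1/L + 1/C; Z_total = 0.001543 - j0.8022 Ω = 0.8022∠-89.9° Ω.
Step 4 — Power factor: PF = cos(φ) = Re(Z)/|Z| = 0.0015431/0.80217 = 0.001924.
Step 5 — Type: Im(Z) = -0.8022 ⇒ leading (phase φ = -89.9°).

PF = 0.001924 (leading, φ = -89.9°)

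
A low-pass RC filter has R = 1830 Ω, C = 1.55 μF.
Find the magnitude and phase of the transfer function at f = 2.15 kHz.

Step 1 — Angular frequency: ω = 2π·2150 = 1.351e+04 rad/s.
Step 2 — Transfer function: H(jω) = 1/(1 + jωRC).
Step 3 — Denominator: 1 + jωRC = 1 + j·1.351e+04·1830·1.55e-06 = 1 + j38.32.
Step 4 — H = 0.0006806 - j0.02608.
Step 5 — Magnitude: |H| = 0.02609 (-31.7 dB); phase: φ = -88.5°.

|H| = 0.02609 (-31.7 dB), φ = -88.5°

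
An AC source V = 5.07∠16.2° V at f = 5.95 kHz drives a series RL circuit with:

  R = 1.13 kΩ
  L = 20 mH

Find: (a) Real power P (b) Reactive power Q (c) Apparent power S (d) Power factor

Step 1 — Angular frequency: ω = 2π·f = 2π·5950 = 3.738e+04 rad/s.
Step 2 — Component impedances:
  R: Z = R = 1130 Ω
  L: Z = jωL = j·3.738e+04·0.02 = 0 + j747.7 Ω
Step 3 — Series combination: Z_total = R + L = 1130 + j747.7 Ω = 1355∠33.5° Ω.
Step 4 — Source phasor: V = 5.07∠16.2° V = 4.869 + j1.414 V.
Step 5 — Current: I = V / Z = 0.003573 - j0.001112 A = 0.003742∠-17.3° A.
Step 6 — Complex power: S = V·I* = 0.01582 + j0.01047 VA.
Step 7 — Real power: P = Re(S) = 0.01582 W.
Step 8 — Reactive power: Q = Im(S) = 0.01047 VAR.
Step 9 — Apparent power: |S| = 0.01897 VA.
Step 10 — Power factor: PF = P/|S| = 0.834 (lagging).

(a) P = 0.01582 W  (b) Q = 0.01047 VAR  (c) S = 0.01897 VA  (d) PF = 0.834 (lagging)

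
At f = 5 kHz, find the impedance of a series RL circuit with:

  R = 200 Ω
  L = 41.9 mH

Step 1 — Angular frequency: ω = 2π·f = 2π·5000 = 3.142e+04 rad/s.
Step 2 — Component impedances:
  R: Z = R = 200 Ω
  L: Z = jωL = j·3.142e+04·0.0419 = 0 + j1316 Ω
Step 3 — Series combination: Z_total = R + L = 200 + j1316 Ω = 1331∠81.4° Ω.

Z = 200 + j1316 Ω = 1331∠81.4° Ω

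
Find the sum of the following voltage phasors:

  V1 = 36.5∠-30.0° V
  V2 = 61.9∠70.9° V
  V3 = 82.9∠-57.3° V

Step 1 — Convert each phasor to rectangular form:
  V1 = 36.5·(cos(-30.0°) + j·sin(-30.0°)) = 31.61 - j18.25 V
  V2 = 61.9·(cos(70.9°) + j·sin(70.9°)) = 20.25 + j58.49 V
  V3 = 82.9·(cos(-57.3°) + j·sin(-57.3°)) = 44.79 - j69.76 V
Step 2 — Sum components: V_total = 96.65 - j29.52 V.
Step 3 — Convert to polar: |V_total| = 101.1 V, ∠V_total = -17.0°.

V_total = 101.1∠-17.0° V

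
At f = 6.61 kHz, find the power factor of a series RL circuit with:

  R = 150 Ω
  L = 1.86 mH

Step 1 — Angular frequency: ω = 2π·f = 2π·6610 = 4.153e+04 rad/s.
Step 2 — Component impedances:
  R: Z = R = 150 Ω
  L: Z = jωL = j·4.153e+04·0.00186 = 0 + j77.25 Ω
Step 3 — Series combination: Z_total = R + L = 150 + j77.25 Ω = 168.7∠27.2° Ω.
Step 4 — Power factor: PF = cos(φ) = Re(Z)/|Z| = 150/168.72 = 0.889.
Step 5 — Type: Im(Z) = 77.25 ⇒ lagging (phase φ = 27.2°).

PF = 0.889 (lagging, φ = 27.2°)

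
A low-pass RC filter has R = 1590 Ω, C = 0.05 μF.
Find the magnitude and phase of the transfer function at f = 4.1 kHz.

Step 1 — Angular frequency: ω = 2π·4100 = 2.576e+04 rad/s.
Step 2 — Transfer function: H(jω) = 1/(1 + jωRC).
Step 3 — Denominator: 1 + jωRC = 1 + j·2.576e+04·1590·5e-08 = 1 + j2.048.
Step 4 — H = 0.1925 - j0.3943.
Step 5 — Magnitude: |H| = 0.4388 (-7.2 dB); phase: φ = -64.0°.

|H| = 0.4388 (-7.2 dB), φ = -64.0°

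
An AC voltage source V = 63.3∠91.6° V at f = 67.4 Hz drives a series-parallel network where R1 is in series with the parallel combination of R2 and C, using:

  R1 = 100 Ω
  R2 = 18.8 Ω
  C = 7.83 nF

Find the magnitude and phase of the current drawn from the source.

Step 1 — Angular frequency: ω = 2π·f = 2π·67.4 = 423.5 rad/s.
Step 2 — Component impedances:
  R1: Z = R = 100 Ω
  R2: Z = R = 18.8 Ω
  C: Z = 1/(jωC) = -j/(ω·C) = 0 - j3.016e+05 Ω
Step 3 — Parallel branch: R2 || C = 1/(1/R2 + 1/C) = 18.8 - j0.001172 Ω.
Step 4 — Series with R1: Z_total = R1 + (R2 || C) = 118.8 - j0.001172 Ω = 118.8∠-0.0° Ω.
Step 5 — Source phasor: V = 63.3∠91.6° V = -1.767 + j63.28 V.
Step 6 — Ohm's law: I = V / Z_total = (-1.767 + j63.28) / (118.8 - j0.001172) = -0.01488 + j0.5326 A.
Step 7 — Convert to polar: |I| = 0.5328 A, ∠I = 91.6°.

I = 0.5328∠91.6° A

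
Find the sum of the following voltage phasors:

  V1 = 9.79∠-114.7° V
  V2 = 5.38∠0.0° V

Step 1 — Convert each phasor to rectangular form:
  V1 = 9.79·(cos(-114.7°) + j·sin(-114.7°)) = -4.091 - j8.894 V
  V2 = 5.38·(cos(0.0°) + j·sin(0.0°)) = 5.38 V
Step 2 — Sum components: V_total = 1.289 - j8.894 V.
Step 3 — Convert to polar: |V_total| = 8.987 V, ∠V_total = -81.8°.

V_total = 8.987∠-81.8° V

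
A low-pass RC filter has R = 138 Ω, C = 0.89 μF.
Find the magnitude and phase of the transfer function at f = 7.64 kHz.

Step 1 — Angular frequency: ω = 2π·7640 = 4.8e+04 rad/s.
Step 2 — Transfer function: H(jω) = 1/(1 + jωRC).
Step 3 — Denominator: 1 + jωRC = 1 + j·4.8e+04·138·8.9e-07 = 1 + j5.896.
Step 4 — H = 0.02796 - j0.1649.
Step 5 — Magnitude: |H| = 0.1672 (-15.5 dB); phase: φ = -80.4°.

|H| = 0.1672 (-15.5 dB), φ = -80.4°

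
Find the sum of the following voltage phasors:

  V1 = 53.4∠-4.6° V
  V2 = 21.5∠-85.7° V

Step 1 — Convert each phasor to rectangular form:
  V1 = 53.4·(cos(-4.6°) + j·sin(-4.6°)) = 53.23 - j4.283 V
  V2 = 21.5·(cos(-85.7°) + j·sin(-85.7°)) = 1.612 - j21.44 V
Step 2 — Sum components: V_total = 54.84 - j25.72 V.
Step 3 — Convert to polar: |V_total| = 60.57 V, ∠V_total = -25.1°.

V_total = 60.57∠-25.1° V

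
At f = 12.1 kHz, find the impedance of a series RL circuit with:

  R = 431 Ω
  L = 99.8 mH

Step 1 — Angular frequency: ω = 2π·f = 2π·1.21e+04 = 7.603e+04 rad/s.
Step 2 — Component impedances:
  R: Z = R = 431 Ω
  L: Z = jωL = j·7.603e+04·0.0998 = 0 + j7587 Ω
Step 3 — Series combination: Z_total = R + L = 431 + j7587 Ω = 7600∠86.7° Ω.

Z = 431 + j7587 Ω = 7600∠86.7° Ω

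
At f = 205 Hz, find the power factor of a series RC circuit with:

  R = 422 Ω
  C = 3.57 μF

Step 1 — Angular frequency: ω = 2π·f = 2π·205 = 1288 rad/s.
Step 2 — Component impedances:
  R: Z = R = 422 Ω
  C: Z = 1/(jωC) = -j/(ω·C) = 0 - j217.5 Ω
Step 3 — Series combination: Z_total = R + C = 422 - j217.5 Ω = 474.7∠-27.3° Ω.
Step 4 — Power factor: PF = cos(φ) = Re(Z)/|Z| = 422/474.74 = 0.8889.
Step 5 — Type: Im(Z) = -217.5 ⇒ leading (phase φ = -27.3°).

PF = 0.8889 (leading, φ = -27.3°)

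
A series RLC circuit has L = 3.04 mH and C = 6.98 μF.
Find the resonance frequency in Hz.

Step 1 — Resonance condition Im(Z)=0 gives ω₀ = 1/√(LC).
Step 2 — ω₀ = 1/√(0.00304·6.98e-06) = 6865 rad/s.
Step 3 — f₀ = ω₀/(2π) = 1093 Hz.

f₀ = 1093 Hz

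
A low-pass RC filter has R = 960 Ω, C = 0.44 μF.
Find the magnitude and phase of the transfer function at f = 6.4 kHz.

Step 1 — Angular frequency: ω = 2π·6400 = 4.021e+04 rad/s.
Step 2 — Transfer function: H(jω) = 1/(1 + jωRC).
Step 3 — Denominator: 1 + jωRC = 1 + j·4.021e+04·960·4.4e-07 = 1 + j16.99.
Step 4 — H = 0.003454 - j0.05867.
Step 5 — Magnitude: |H| = 0.05877 (-24.6 dB); phase: φ = -86.6°.

|H| = 0.05877 (-24.6 dB), φ = -86.6°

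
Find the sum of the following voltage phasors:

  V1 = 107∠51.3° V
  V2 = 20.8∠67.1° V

Step 1 — Convert each phasor to rectangular form:
  V1 = 107·(cos(51.3°) + j·sin(51.3°)) = 66.9 + j83.51 V
  V2 = 20.8·(cos(67.1°) + j·sin(67.1°)) = 8.094 + j19.16 V
Step 2 — Sum components: V_total = 74.99 + j102.7 V.
Step 3 — Convert to polar: |V_total| = 127.1 V, ∠V_total = 53.9°.

V_total = 127.1∠53.9° V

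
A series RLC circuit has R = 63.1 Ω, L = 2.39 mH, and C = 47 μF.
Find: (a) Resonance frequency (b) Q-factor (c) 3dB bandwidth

Step 1 — Resonance condition Im(Z)=0 gives ω₀ = 1/√(LC).
Step 2 — ω₀ = 1/√(0.00239·4.7e-05) = 2984 rad/s.
Step 3 — f₀ = ω₀/(2π) = 474.9 Hz.
Step 4 — Series Q: Q = ω₀L/R = 2984·0.00239/63.1 = 0.113.
Step 5 — 3dB bandwidth: Δω = ω₀/Q = 2.64e+04 rad/s; BW = Δω/(2π) = 4202 Hz.

(a) f₀ = 474.9 Hz  (b) Q = 0.113  (c) BW = 4202 Hz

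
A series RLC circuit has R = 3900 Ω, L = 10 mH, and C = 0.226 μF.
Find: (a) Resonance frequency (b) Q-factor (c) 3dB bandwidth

Step 1 — Resonance: ω₀ = 1/√(LC) = 1/√(0.01·2.26e-07) = 2.104e+04 rad/s.
Step 2 — f₀ = ω₀/(2π) = 3348 Hz.
Step 3 — Series Q: Q = ω₀L/R = 2.104e+04·0.01/3900 = 0.05394.
Step 4 — Bandwidth: Δω = ω₀/Q = 3.9e+05 rad/s; BW = Δω/(2π) = 6.207e+04 Hz.

(a) f₀ = 3348 Hz  (b) Q = 0.05394  (c) BW = 6.207e+04 Hz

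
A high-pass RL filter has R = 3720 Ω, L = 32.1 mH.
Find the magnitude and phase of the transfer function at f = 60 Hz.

Step 1 — Angular frequency: ω = 2π·60 = 377 rad/s.
Step 2 — Transfer function: H(jω) = jωL/(R + jωL).
Step 3 — Numerator jωL = j·12.1; denominator R + jωL = 3720 + j12.1.
Step 4 — H = 1.058e-05 + j0.003253.
Step 5 — Magnitude: |H| = 0.003253 (-49.8 dB); phase: φ = 89.8°.

|H| = 0.003253 (-49.8 dB), φ = 89.8°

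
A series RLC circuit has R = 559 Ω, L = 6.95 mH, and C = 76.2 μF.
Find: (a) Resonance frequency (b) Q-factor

Step 1 — Resonance condition Im(Z)=0 gives ω₀ = 1/√(LC).
Step 2 — ω₀ = 1/√(0.00695·7.62e-05) = 1374 rad/s.
Step 3 — f₀ = ω₀/(2π) = 218.7 Hz.
Step 4 — Series Q: Q = ω₀L/R = 1374·0.00695/559 = 0.01708.

(a) f₀ = 218.7 Hz  (b) Q = 0.01708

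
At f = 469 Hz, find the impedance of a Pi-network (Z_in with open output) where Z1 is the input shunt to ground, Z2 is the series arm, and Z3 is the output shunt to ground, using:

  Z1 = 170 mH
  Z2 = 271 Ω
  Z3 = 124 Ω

Step 1 — Angular frequency: ω = 2π·f = 2π·469 = 2947 rad/s.
Step 2 — Component impedances:
  Z1: Z = jωL = j·2947·0.17 = 0 + j501 Ω
  Z2: Z = R = 271 Ω
  Z3: Z = R = 124 Ω
Step 3 — With open output, the series arm Z2 and the output shunt Z3 appear in series to ground: Z2 + Z3 = 395 Ω.
Step 4 — Parallel with input shunt Z1: Z_in = Z1 || (Z2 + Z3) = 243.6 + j192.1 Ω = 310.2∠38.3° Ω.

Z = 243.6 + j192.1 Ω = 310.2∠38.3° Ω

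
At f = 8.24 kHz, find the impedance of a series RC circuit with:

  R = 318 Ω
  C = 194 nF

Step 1 — Angular frequency: ω = 2π·f = 2π·8240 = 5.177e+04 rad/s.
Step 2 — Component impedances:
  R: Z = R = 318 Ω
  C: Z = 1/(jωC) = -j/(ω·C) = 0 - j99.56 Ω
Step 3 — Series combination: Z_total = R + C = 318 - j99.56 Ω = 333.2∠-17.4° Ω.

Z = 318 - j99.56 Ω = 333.2∠-17.4° Ω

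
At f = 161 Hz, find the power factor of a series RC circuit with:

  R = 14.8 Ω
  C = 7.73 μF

Step 1 — Angular frequency: ω = 2π·f = 2π·161 = 1012 rad/s.
Step 2 — Component impedances:
  R: Z = R = 14.8 Ω
  C: Z = 1/(jωC) = -j/(ω·C) = 0 - j127.9 Ω
Step 3 — Series combination: Z_total = R + C = 14.8 - j127.9 Ω = 128.7∠-83.4° Ω.
Step 4 — Power factor: PF = cos(φ) = Re(Z)/|Z| = 14.8/128.7 = 0.115.
Step 5 — Type: Im(Z) = -127.9 ⇒ leading (phase φ = -83.4°).

PF = 0.115 (leading, φ = -83.4°)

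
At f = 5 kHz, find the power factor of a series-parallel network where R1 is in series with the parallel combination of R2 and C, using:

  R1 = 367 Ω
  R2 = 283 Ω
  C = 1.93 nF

Step 1 — Angular frequency: ω = 2π·f = 2π·5000 = 3.142e+04 rad/s.
Step 2 — Component impedances:
  R1: Z = R = 367 Ω
  R2: Z = R = 283 Ω
  C: Z = 1/(jωC) = -j/(ω·C) = 0 - j1.649e+04 Ω
Step 3 — Parallel branch: R2 || C = 1/(1/R2 + 1/C) = 282.9 - j4.855 Ω.
Step 4 — Series with R1: Z_total = R1 + (R2 || C) = 649.9 - j4.855 Ω = 649.9∠-0.4° Ω.
Step 5 — Power factor: PF = cos(φ) = Re(Z)/|Z| = 649.9/649.9 = 1.
Step 6 — Type: Im(Z) = -4.855 ⇒ leading (phase φ = -0.4°).

PF = 1 (leading, φ = -0.4°)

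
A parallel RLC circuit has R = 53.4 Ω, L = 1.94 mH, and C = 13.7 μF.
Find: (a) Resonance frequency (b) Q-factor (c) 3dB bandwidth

Step 1 — Resonance: ω₀ = 1/√(LC) = 1/√(0.00194·1.37e-05) = 6134 rad/s.
Step 2 — f₀ = ω₀/(2π) = 976.2 Hz.
Step 3 — Parallel Q: Q = R/(ω₀L) = 53.4/(6134·0.00194) = 4.487.
Step 4 — Bandwidth: Δω = ω₀/Q = 1367 rad/s; BW = Δω/(2π) = 217.5 Hz.

(a) f₀ = 976.2 Hz  (b) Q = 4.487  (c) BW = 217.5 Hz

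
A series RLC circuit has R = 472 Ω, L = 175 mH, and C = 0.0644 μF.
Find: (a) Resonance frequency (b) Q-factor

Step 1 — Resonance condition Im(Z)=0 gives ω₀ = 1/√(LC).
Step 2 — ω₀ = 1/√(0.175·6.44e-08) = 9420 rad/s.
Step 3 — f₀ = ω₀/(2π) = 1499 Hz.
Step 4 — Series Q: Q = ω₀L/R = 9420·0.175/472 = 3.492.

(a) f₀ = 1499 Hz  (b) Q = 3.492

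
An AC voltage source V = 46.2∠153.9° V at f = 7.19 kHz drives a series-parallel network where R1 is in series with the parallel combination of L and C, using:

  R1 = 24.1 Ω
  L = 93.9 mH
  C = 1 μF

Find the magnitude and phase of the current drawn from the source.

Step 1 — Angular frequency: ω = 2π·f = 2π·7190 = 4.518e+04 rad/s.
Step 2 — Component impedances:
  R1: Z = R = 24.1 Ω
  L: Z = jωL = j·4.518e+04·0.0939 = 0 + j4242 Ω
  C: Z = 1/(jωC) = -j/(ω·C) = 0 - j22.14 Ω
Step 3 — Parallel branch: L || C = 1/(1/L + 1/C) = 0 - j22.25 Ω.
Step 4 — Series with R1: Z_total = R1 + (L || C) = 24.1 - j22.25 Ω = 32.8∠-42.7° Ω.
Step 5 — Source phasor: V = 46.2∠153.9° V = -41.49 + j20.33 V.
Step 6 — Ohm's law: I = V / Z_total = (-41.49 + j20.33) / (24.1 - j22.25) = -1.35 - j0.4028 A.
Step 7 — Convert to polar: |I| = 1.408 A, ∠I = -163.4°.

I = 1.408∠-163.4° A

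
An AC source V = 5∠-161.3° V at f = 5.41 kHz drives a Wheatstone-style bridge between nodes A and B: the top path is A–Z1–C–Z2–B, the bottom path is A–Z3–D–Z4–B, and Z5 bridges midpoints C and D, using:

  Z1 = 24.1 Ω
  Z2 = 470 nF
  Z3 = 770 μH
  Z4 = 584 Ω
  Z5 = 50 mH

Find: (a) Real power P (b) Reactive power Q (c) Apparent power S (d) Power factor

Step 1 — Angular frequency: ω = 2π·f = 2π·5410 = 3.399e+04 rad/s.
Step 2 — Component impedances:
  Z1: Z = R = 24.1 Ω
  Z2: Z = 1/(jωC) = -j/(ω·C) = 0 - j62.59 Ω
  Z3: Z = jωL = j·3.399e+04·0.00077 = 0 + j26.17 Ω
  Z4: Z = R = 584 Ω
  Z5: Z = jωL = j·3.399e+04·0.05 = 0 + j1700 Ω
Step 3 — Bridge requires nodal analysis (the Z5 bridge couples midpoints C and D, so the two paths cannot be reduced to a simple series/parallel combination). Setting node B to ground and injecting 1 A at node A, the 3-node admittance system at A, C, D solves to V_A = Z_AB = 29.24 - j57.08 Ω = 64.14∠-62.9° Ω.
Step 4 — Source phasor: V = 5∠-161.3° V = -4.736 - j1.603 V.
Step 5 — Current: I = V / Z = -0.01142 - j0.07712 A = 0.07796∠-98.4° A.
Step 6 — Complex power: S = V·I* = 0.1777 - j0.3469 VA.
Step 7 — Real power: P = Re(S) = 0.1777 W.
Step 8 — Reactive power: Q = Im(S) = -0.3469 VAR.
Step 9 — Apparent power: |S| = 0.3898 VA.
Step 10 — Power factor: PF = P/|S| = 0.4559 (leading).

(a) P = 0.1777 W  (b) Q = -0.3469 VAR  (c) S = 0.3898 VA  (d) PF = 0.4559 (leading)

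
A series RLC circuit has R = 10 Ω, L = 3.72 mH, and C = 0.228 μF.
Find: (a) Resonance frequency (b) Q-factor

Step 1 — Resonance condition Im(Z)=0 gives ω₀ = 1/√(LC).
Step 2 — ω₀ = 1/√(0.00372·2.28e-07) = 3.434e+04 rad/s.
Step 3 — f₀ = ω₀/(2π) = 5465 Hz.
Step 4 — Series Q: Q = ω₀L/R = 3.434e+04·0.00372/10 = 12.77.

(a) f₀ = 5465 Hz  (b) Q = 12.77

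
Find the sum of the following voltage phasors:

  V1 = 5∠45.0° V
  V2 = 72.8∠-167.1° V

Step 1 — Convert each phasor to rectangular form:
  V1 = 5·(cos(45.0°) + j·sin(45.0°)) = 3.536 + j3.536 V
  V2 = 72.8·(cos(-167.1°) + j·sin(-167.1°)) = -70.96 - j16.25 V
Step 2 — Sum components: V_total = -67.43 - j12.72 V.
Step 3 — Convert to polar: |V_total| = 68.62 V, ∠V_total = -169.3°.

V_total = 68.62∠-169.3° V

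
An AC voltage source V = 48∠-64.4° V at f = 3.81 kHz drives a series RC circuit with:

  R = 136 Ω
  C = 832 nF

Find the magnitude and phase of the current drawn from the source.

Step 1 — Angular frequency: ω = 2π·f = 2π·3810 = 2.394e+04 rad/s.
Step 2 — Component impedances:
  R: Z = R = 136 Ω
  C: Z = 1/(jωC) = -j/(ω·C) = 0 - j50.21 Ω
Step 3 — Series combination: Z_total = R + C = 136 - j50.21 Ω = 145∠-20.3° Ω.
Step 4 — Source phasor: V = 48∠-64.4° V = 20.74 - j43.29 V.
Step 5 — Ohm's law: I = V / Z_total = (20.74 - j43.29) / (136 - j50.21) = 0.2376 - j0.2306 A.
Step 6 — Convert to polar: |I| = 0.3311 A, ∠I = -44.1°.

I = 0.3311∠-44.1° A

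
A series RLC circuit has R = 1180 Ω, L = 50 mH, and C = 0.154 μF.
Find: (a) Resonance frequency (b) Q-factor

Step 1 — Resonance condition Im(Z)=0 gives ω₀ = 1/√(LC).
Step 2 — ω₀ = 1/√(0.05·1.54e-07) = 1.14e+04 rad/s.
Step 3 — f₀ = ω₀/(2π) = 1814 Hz.
Step 4 — Series Q: Q = ω₀L/R = 1.14e+04·0.05/1180 = 0.4829.

(a) f₀ = 1814 Hz  (b) Q = 0.4829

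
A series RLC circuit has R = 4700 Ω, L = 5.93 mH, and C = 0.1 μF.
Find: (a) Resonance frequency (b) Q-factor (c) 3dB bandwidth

Step 1 — Resonance: ω₀ = 1/√(LC) = 1/√(0.00593·1e-07) = 4.107e+04 rad/s.
Step 2 — f₀ = ω₀/(2π) = 6536 Hz.
Step 3 — Series Q: Q = ω₀L/R = 4.107e+04·0.00593/4700 = 0.05181.
Step 4 — Bandwidth: Δω = ω₀/Q = 7.926e+05 rad/s; BW = Δω/(2π) = 1.261e+05 Hz.

(a) f₀ = 6536 Hz  (b) Q = 0.05181  (c) BW = 1.261e+05 Hz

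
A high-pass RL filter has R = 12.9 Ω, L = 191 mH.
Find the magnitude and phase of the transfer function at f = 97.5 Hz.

Step 1 — Angular frequency: ω = 2π·97.5 = 612.6 rad/s.
Step 2 — Transfer function: H(jω) = jωL/(R + jωL).
Step 3 — Numerator jωL = j·117; denominator R + jωL = 12.9 + j117.
Step 4 — H = 0.988 + j0.1089.
Step 5 — Magnitude: |H| = 0.994 (-0.1 dB); phase: φ = 6.3°.

|H| = 0.994 (-0.1 dB), φ = 6.3°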